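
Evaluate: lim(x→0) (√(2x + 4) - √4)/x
This is a standard limit.

Factor or rationalize the expression:
  lim(x→0) (√(2x + 4) - √4)/x = 1/2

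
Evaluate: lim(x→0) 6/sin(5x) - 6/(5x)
This is an ∞-∞ indeterminate form.

Combine fractions or rationalize to convert ∞-∞ to 0/0 form:
  lim(x→0) 6/sin(5x) - 6/(5x) = 0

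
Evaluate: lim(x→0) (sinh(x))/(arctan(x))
This is a 0/0 indeterminate form.

Apply L'Hôpital's rule: differentiate numerator and denominator separately.
  f(x) = sinh(x)   ⇒   f'(x) = cosh(x)
  g(x) = atan(x)   ⇒   g'(x) = 1/(x^2 + 1)
  lim(x→0) f'(x)/g'(x) = lim(x→0) (cosh(x))/(1/(x^2 + 1))
  = 1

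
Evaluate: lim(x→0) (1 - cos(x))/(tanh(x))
This is a 0/0 indeterminate form.

Apply L'Hôpital's rule: differentiate numerator and denominator separately.
  f(x) = 1 - cos(x)   ⇒   f'(x) = sin(x)
  g(x) = tanh(x)   ⇒   g'(x) = 1 - tanh(x)^2
  lim(x→0) f'(x)/g'(x) = lim(x→0) (sin(x))/(1 - tanh(x)^2)
  = 0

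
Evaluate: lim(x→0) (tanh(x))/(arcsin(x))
This is a 0/0 indeterminate form.

Apply L'Hôpital's rule: differentiate numerator and denominator separately.
  f(x) = tanh(x)   ⇒   f'(x) = 1 - tanh(x)^2
  g(x) = asin(x)   ⇒   g'(x) = 1/sqrt(1 - x^2)
  lim(x→0) f'(x)/g'(x) = lim(x→0) (1 - tanh(x)^2)/(1/sqrt(1 - x^2))
  = 1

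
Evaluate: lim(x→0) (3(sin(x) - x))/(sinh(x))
This is a 0/0 indeterminate form.

Apply L'Hôpital's rule: differentiate numerator and denominator separately.
  f(x) = -3·x + 3·sin(x)   ⇒   f'(x) = 3·cos(x) - 3
  g(x) = sinh(x)   ⇒   g'(x) = cosh(x)
  lim(x→0) f'(x)/g'(x) = lim(x→0) (3·cos(x) - 3)/(cosh(x))
  = 0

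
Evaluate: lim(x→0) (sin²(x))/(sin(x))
This is a 0/0 indeterminate form.

Apply L'Hôpital's rule: differentiate numerator and denominator separately.
  f(x) = sin(x)^2   ⇒   f'(x) = 2·sin(x)·cos(x)
  g(x) = sin(x)   ⇒   g'(x) = cos(x)
  lim(x→0) f'(x)/g'(x) = lim(x→0) (2·sin(x)·cos(x))/(cos(x))
  = 0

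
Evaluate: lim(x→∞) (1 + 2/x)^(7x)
This is an exponential indeterminate form.

For exponential indeterminate forms, take the natural log:
  Let L = lim(x→∞) (1 + 2/x)^(7x)
  Then ln(L) = lim(x→∞) [exponent × ln(base)]
  Evaluate using L'Hôpital or standard limits, then exponentiate.
  L = e^(14)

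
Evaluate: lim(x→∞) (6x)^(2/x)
This is an exponential indeterminate form.

For exponential indeterminate forms, take the natural log:
  Let L = lim(x→∞) (6x)^(2/x)
  Then ln(L) = lim(x→∞) [exponent × ln(base)]
  Evaluate using L'Hôpital or standard limits, then exponentiate.
  L = 1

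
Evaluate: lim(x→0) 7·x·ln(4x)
This is a 0·∞ indeterminate form.

Rewrite 0·∞ as a quotient (0/0 or ∞/∞ form), then apply L'Hôpital's rule:
  lim(x→0) 7·x·ln(4x) = 0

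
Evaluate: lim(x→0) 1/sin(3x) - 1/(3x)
This is an ∞-∞ indeterminate form.

Combine fractions or rationalize to convert ∞-∞ to 0/0 form:
  lim(x→0) 1/sin(3x) - 1/(3x) = 0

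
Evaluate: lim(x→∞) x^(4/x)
This is an exponential indeterminate form.

For exponential indeterminate forms, take the natural log:
  Let L = lim(x→∞) x^(4/x)
  Then ln(L) = lim(x→∞) [exponent × ln(base)]
  Evaluate using L'Hôpital or standard limits, then exponentiate.
  L = 1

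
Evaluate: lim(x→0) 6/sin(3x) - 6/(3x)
This is an ∞-∞ indeterminate form.

Combine fractions or rationalize to convert ∞-∞ to 0/0 form:
  lim(x→0) 6/sin(3x) - 6/(3x) = 0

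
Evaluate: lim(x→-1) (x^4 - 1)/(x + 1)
This is a standard limit.

Factor or rationalize the expression:
  lim(x→-1) (x^4 - 1)/(x + 1) = -4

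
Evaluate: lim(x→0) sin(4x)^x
This is an exponential indeterminate form.

For exponential indeterminate forms, take the natural log:
  Let L = lim(x→0) sin(4x)^x
  Then ln(L) = lim(x→0) [exponent × ln(base)]
  Evaluate using L'Hôpital or standard limits, then exponentiate.
  L = 1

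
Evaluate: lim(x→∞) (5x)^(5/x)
This is an exponential indeterminate form.

For exponential indeterminate forms, take the natural log:
  Let L = lim(x→∞) (5x)^(5/x)
  Then ln(L) = lim(x→∞) [exponent × ln(base)]
  Evaluate using L'Hôpital or standard limits, then exponentiate.
  L = 1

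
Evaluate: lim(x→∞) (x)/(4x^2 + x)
This is an ∞/∞ indeterminate form.

Apply L'Hôpital's rule: differentiate numerator and denominator separately.
  f(x) = x   ⇒   f'(x) = 1
  g(x) = 4·x^2 + x   ⇒   g'(x) = 8·x + 1
  lim(x→∞) f'(x)/g'(x) = lim(x→∞) (1)/(8·x + 1)
  = 0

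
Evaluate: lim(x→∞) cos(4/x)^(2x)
This is an exponential indeterminate form.

For exponential indeterminate forms, take the natural log:
  Let L = lim(x→∞) cos(4/x)^(2x)
  Then ln(L) = lim(x→∞) [exponent × ln(base)]
  Evaluate using L'Hôpital or standard limits, then exponentiate.
  L = 1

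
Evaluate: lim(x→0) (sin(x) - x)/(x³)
This is a 0/0 indeterminate form.

Apply L'Hôpital's rule: differentiate numerator and denominator separately.
  f(x) = -x + sin(x)   ⇒   f'(x) = cos(x) - 1
  g(x) = x^3   ⇒   g'(x) = 3·x^2
  lim(x→0) f'(x)/g'(x) = lim(x→0) (cos(x) - 1)/(3·x^2)
  = -1/6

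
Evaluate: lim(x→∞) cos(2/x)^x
This is an exponential indeterminate form.

For exponential indeterminate forms, take the natural log:
  Let L = lim(x→∞) cos(2/x)^x
  Then ln(L) = lim(x→∞) [exponent × ln(base)]
  Evaluate using L'Hôpital or standard limits, then exponentiate.
  L = 1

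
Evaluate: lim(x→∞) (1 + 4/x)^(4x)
This is an exponential indeterminate form.

For exponential indeterminate forms, take the natural log:
  Let L = lim(x→∞) (1 + 4/x)^(4x)
  Then ln(L) = lim(x→∞) [exponent × ln(base)]
  Evaluate using L'Hôpital or standard limits, then exponentiate.
  L = e^(16)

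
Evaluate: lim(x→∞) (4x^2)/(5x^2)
This is an ∞/∞ indeterminate form.

Apply L'Hôpital's rule: differentiate numerator and denominator separately.
  f(x) = 4·x^2   ⇒   f'(x) = 8·x
  g(x) = 5·x^2   ⇒   g'(x) = 10·x
  lim(x→∞) f'(x)/g'(x) = lim(x→∞) (8·x)/(10·x)
  = 4/5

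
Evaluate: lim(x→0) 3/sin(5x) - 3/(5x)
This is an ∞-∞ indeterminate form.

Combine fractions or rationalize to convert ∞-∞ to 0/0 form:
  lim(x→0) 3/sin(5x) - 3/(5x) = 0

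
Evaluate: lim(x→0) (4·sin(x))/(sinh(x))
This is a 0/0 indeterminate form.

Apply L'Hôpital's rule: differentiate numerator and denominator separately.
  f(x) = 4·sin(x)   ⇒   f'(x) = 4·cos(x)
  g(x) = sinh(x)   ⇒   g'(x) = cosh(x)
  lim(x→0) f'(x)/g'(x) = lim(x→0) (4·cos(x))/(cosh(x))
  = 4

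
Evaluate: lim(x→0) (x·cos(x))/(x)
This is a 0/0 indeterminate form.

Apply L'Hôpital's rule: differentiate numerator and denominator separately.
  f(x) = x·cos(x)   ⇒   f'(x) = -x·sin(x) + cos(x)
  g(x) = x   ⇒   g'(x) = 1
  lim(x→0) f'(x)/g'(x) = lim(x→0) (-x·sin(x) + cos(x))/(1)
  = 1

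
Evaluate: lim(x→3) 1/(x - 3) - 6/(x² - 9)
This is an ∞-∞ indeterminate form.

Combine fractions or rationalize to convert ∞-∞ to 0/0 form:
  lim(x→3) 1/(x - 3) - 6/(x² - 9) = 1/6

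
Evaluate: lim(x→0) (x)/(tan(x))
This is a 0/0 indeterminate form.

Apply L'Hôpital's rule: differentiate numerator and denominator separately.
  f(x) = x   ⇒   f'(x) = 1
  g(x) = tan(x)   ⇒   g'(x) = tan(x)^2 + 1
  lim(x→0) f'(x)/g'(x) = lim(x→0) (1)/(tan(x)^2 + 1)
  = 1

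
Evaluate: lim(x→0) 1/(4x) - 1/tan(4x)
This is an ∞-∞ indeterminate form.

Combine fractions or rationalize to convert ∞-∞ to 0/0 form:
  lim(x→0) 1/(4x) - 1/tan(4x) = 0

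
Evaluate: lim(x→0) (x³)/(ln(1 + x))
This is a 0/0 indeterminate form.

Apply L'Hôpital's rule: differentiate numerator and denominator separately.
  f(x) = x^3   ⇒   f'(x) = 3·x^2
  g(x) = ln(x + 1)   ⇒   g'(x) = 1/(x + 1)
  lim(x→0) f'(x)/g'(x) = lim(x→0) (3·x^2)/(1/(x + 1))
  = 0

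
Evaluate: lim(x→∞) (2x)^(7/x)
This is an exponential indeterminate form.

For exponential indeterminate forms, take the natural log:
  Let L = lim(x→∞) (2x)^(7/x)
  Then ln(L) = lim(x→∞) [exponent × ln(base)]
  Evaluate using L'Hôpital or standard limits, then exponentiate.
  L = 1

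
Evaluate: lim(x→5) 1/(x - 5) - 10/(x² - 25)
This is an ∞-∞ indeterminate form.

Combine fractions or rationalize to convert ∞-∞ to 0/0 form:
  lim(x→5) 1/(x - 5) - 10/(x² - 25) = 1/10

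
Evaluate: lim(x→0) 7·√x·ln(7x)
This is a 0·∞ indeterminate form.

Rewrite 0·∞ as a quotient (0/0 or ∞/∞ form), then apply L'Hôpital's rule:
  lim(x→0) 7·√x·ln(7x) = 0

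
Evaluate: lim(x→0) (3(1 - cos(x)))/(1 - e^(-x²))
This is a 0/0 indeterminate form.

Apply L'Hôpital's rule: differentiate numerator and denominator separately.
  f(x) = 3 - 3·cos(x)   ⇒   f'(x) = 3·sin(x)
  g(x) = 1 - e^(-x^2)   ⇒   g'(x) = 2·x·e^(-x^2)
  lim(x→0) f'(x)/g'(x) = lim(x→0) (3·sin(x))/(2·x·e^(-x^2))
  = 3/2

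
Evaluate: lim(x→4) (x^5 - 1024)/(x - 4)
This is a standard limit.

Factor or rationalize the expression:
  lim(x→4) (x^5 - 1024)/(x - 4) = 1280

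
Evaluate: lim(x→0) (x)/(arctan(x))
This is a 0/0 indeterminate form.

Apply L'Hôpital's rule: differentiate numerator and denominator separately.
  f(x) = x   ⇒   f'(x) = 1
  g(x) = atan(x)   ⇒   g'(x) = 1/(x^2 + 1)
  lim(x→0) f'(x)/g'(x) = lim(x→0) (1)/(1/(x^2 + 1))
  = 1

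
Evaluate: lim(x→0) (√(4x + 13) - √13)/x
This is a standard limit.

Factor or rationalize the expression:
  lim(x→0) (√(4x + 13) - √13)/x = 2·sqrt(13)/13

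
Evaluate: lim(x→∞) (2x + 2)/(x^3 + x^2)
This is an ∞/∞ indeterminate form.

Apply L'Hôpital's rule: differentiate numerator and denominator separately.
  f(x) = 2·x + 2   ⇒   f'(x) = 2
  g(x) = x^3 + x^2   ⇒   g'(x) = 3·x^2 + 2·x
  lim(x→∞) f'(x)/g'(x) = lim(x→∞) (2)/(3·x^2 + 2·x)
  = 0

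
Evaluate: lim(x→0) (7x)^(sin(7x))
This is an exponential indeterminate form.

For exponential indeterminate forms, take the natural log:
  Let L = lim(x→0) (7x)^(sin(7x))
  Then ln(L) = lim(x→0) [exponent × ln(base)]
  Evaluate using L'Hôpital or standard limits, then exponentiate.
  L = 1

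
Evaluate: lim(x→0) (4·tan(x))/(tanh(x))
This is a 0/0 indeterminate form.

Apply L'Hôpital's rule: differentiate numerator and denominator separately.
  f(x) = 4·tan(x)   ⇒   f'(x) = 4·tan(x)^2 + 4
  g(x) = tanh(x)   ⇒   g'(x) = 1 - tanh(x)^2
  lim(x→0) f'(x)/g'(x) = lim(x→0) (4·tan(x)^2 + 4)/(1 - tanh(x)^2)
  = 4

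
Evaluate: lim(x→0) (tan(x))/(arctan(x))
This is a 0/0 indeterminate form.

Apply L'Hôpital's rule: differentiate numerator and denominator separately.
  f(x) = tan(x)   ⇒   f'(x) = tan(x)^2 + 1
  g(x) = atan(x)   ⇒   g'(x) = 1/(x^2 + 1)
  lim(x→0) f'(x)/g'(x) = lim(x→0) (tan(x)^2 + 1)/(1/(x^2 + 1))
  = 1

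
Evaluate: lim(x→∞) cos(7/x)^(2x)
This is an exponential indeterminate form.

For exponential indeterminate forms, take the natural log:
  Let L = lim(x→∞) cos(7/x)^(2x)
  Then ln(L) = lim(x→∞) [exponent × ln(base)]
  Evaluate using L'Hôpital or standard limits, then exponentiate.
  L = 1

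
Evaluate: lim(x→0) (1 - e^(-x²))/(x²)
This is a 0/0 indeterminate form.

Apply L'Hôpital's rule: differentiate numerator and denominator separately.
  f(x) = 1 - e^(-x^2)   ⇒   f'(x) = 2·x·e^(-x^2)
  g(x) = x^2   ⇒   g'(x) = 2·x
  lim(x→0) f'(x)/g'(x) = lim(x→0) (2·x·e^(-x^2))/(2·x)
  = 1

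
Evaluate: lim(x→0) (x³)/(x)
This is a 0/0 indeterminate form.

Apply L'Hôpital's rule: differentiate numerator and denominator separately.
  f(x) = x^3   ⇒   f'(x) = 3·x^2
  g(x) = x   ⇒   g'(x) = 1
  lim(x→0) f'(x)/g'(x) = lim(x→0) (3·x^2)/(1)
  = 0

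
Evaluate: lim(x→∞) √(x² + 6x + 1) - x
This is an ∞-∞ indeterminate form.

Combine fractions or rationalize to convert ∞-∞ to 0/0 form:
  lim(x→∞) √(x² + 6x + 1) - x = 3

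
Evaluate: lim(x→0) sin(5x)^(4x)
This is an exponential indeterminate form.

For exponential indeterminate forms, take the natural log:
  Let L = lim(x→0) sin(5x)^(4x)
  Then ln(L) = lim(x→0) [exponent × ln(base)]
  Evaluate using L'Hôpital or standard limits, then exponentiate.
  L = 1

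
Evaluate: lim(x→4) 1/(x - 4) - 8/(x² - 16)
This is an ∞-∞ indeterminate form.

Combine fractions or rationalize to convert ∞-∞ to 0/0 form:
  lim(x→4) 1/(x - 4) - 8/(x² - 16) = 1/8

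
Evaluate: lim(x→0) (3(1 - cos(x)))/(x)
This is a 0/0 indeterminate form.

Apply L'Hôpital's rule: differentiate numerator and denominator separately.
  f(x) = 3 - 3·cos(x)   ⇒   f'(x) = 3·sin(x)
  g(x) = x   ⇒   g'(x) = 1
  lim(x→0) f'(x)/g'(x) = lim(x→0) (3·sin(x))/(1)
  = 0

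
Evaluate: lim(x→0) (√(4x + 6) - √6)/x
This is a standard limit.

Factor or rationalize the expression:
  lim(x→0) (√(4x + 6) - √6)/x = sqrt(6)/3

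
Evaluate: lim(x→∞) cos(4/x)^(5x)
This is an exponential indeterminate form.

For exponential indeterminate forms, take the natural log:
  Let L = lim(x→∞) cos(4/x)^(5x)
  Then ln(L) = lim(x→∞) [exponent × ln(base)]
  Evaluate using L'Hôpital or standard limits, then exponentiate.
  L = 1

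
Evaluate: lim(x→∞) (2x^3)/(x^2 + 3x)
This is an ∞/∞ indeterminate form.

Apply L'Hôpital's rule: differentiate numerator and denominator separately.
  f(x) = 2·x^3   ⇒   f'(x) = 6·x^2
  g(x) = x^2 + 3·x   ⇒   g'(x) = 2·x + 3
  lim(x→∞) f'(x)/g'(x) = lim(x→∞) (6·x^2)/(2·x + 3)
  = ∞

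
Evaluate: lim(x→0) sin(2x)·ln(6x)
This is a 0·∞ indeterminate form.

Rewrite 0·∞ as a quotient (0/0 or ∞/∞ form), then apply L'Hôpital's rule:
  lim(x→0) sin(2x)·ln(6x) = 0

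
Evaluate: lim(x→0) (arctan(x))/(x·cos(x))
This is a 0/0 indeterminate form.

Apply L'Hôpital's rule: differentiate numerator and denominator separately.
  f(x) = atan(x)   ⇒   f'(x) = 1/(x^2 + 1)
  g(x) = x·cos(x)   ⇒   g'(x) = -x·sin(x) + cos(x)
  lim(x→0) f'(x)/g'(x) = lim(x→0) (1/(x^2 + 1))/(-x·sin(x) + cos(x))
  = 1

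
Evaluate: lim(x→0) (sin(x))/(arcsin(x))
This is a 0/0 indeterminate form.

Apply L'Hôpital's rule: differentiate numerator and denominator separately.
  f(x) = sin(x)   ⇒   f'(x) = cos(x)
  g(x) = asin(x)   ⇒   g'(x) = 1/sqrt(1 - x^2)
  lim(x→0) f'(x)/g'(x) = lim(x→0) (cos(x))/(1/sqrt(1 - x^2))
  = 1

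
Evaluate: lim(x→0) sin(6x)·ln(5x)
This is a 0·∞ indeterminate form.

Rewrite 0·∞ as a quotient (0/0 or ∞/∞ form), then apply L'Hôpital's rule:
  lim(x→0) sin(6x)·ln(5x) = 0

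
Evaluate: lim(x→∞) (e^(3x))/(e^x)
This is an ∞/∞ indeterminate form.

Apply L'Hôpital's rule: differentiate numerator and denominator separately.
  f(x) = e^(3·x)   ⇒   f'(x) = 3·e^(3·x)
  g(x) = e^(x)   ⇒   g'(x) = e^(x)
  lim(x→∞) f'(x)/g'(x) = lim(x→∞) (3·e^(3·x))/(e^(x))
  = ∞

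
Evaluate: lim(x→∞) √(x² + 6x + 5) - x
This is an ∞-∞ indeterminate form.

Combine fractions or rationalize to convert ∞-∞ to 0/0 form:
  lim(x→∞) √(x² + 6x + 5) - x = 3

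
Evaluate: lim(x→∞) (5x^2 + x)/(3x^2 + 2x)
This is an ∞/∞ indeterminate form.

Apply L'Hôpital's rule: differentiate numerator and denominator separately.
  f(x) = 5·x^2 + x   ⇒   f'(x) = 10·x + 1
  g(x) = 3·x^2 + 2·x   ⇒   g'(x) = 6·x + 2
  lim(x→∞) f'(x)/g'(x) = lim(x→∞) (10·x + 1)/(6·x + 2)
  = 5/3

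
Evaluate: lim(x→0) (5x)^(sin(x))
This is an exponential indeterminate form.

For exponential indeterminate forms, take the natural log:
  Let L = lim(x→0) (5x)^(sin(x))
  Then ln(L) = lim(x→0) [exponent × ln(base)]
  Evaluate using L'Hôpital or standard limits, then exponentiate.
  L = 1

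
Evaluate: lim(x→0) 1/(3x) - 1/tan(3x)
This is an ∞-∞ indeterminate form.

Combine fractions or rationalize to convert ∞-∞ to 0/0 form:
  lim(x→0) 1/(3x) - 1/tan(3x) = 0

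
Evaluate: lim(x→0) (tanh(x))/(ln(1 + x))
This is a 0/0 indeterminate form.

Apply L'Hôpital's rule: differentiate numerator and denominator separately.
  f(x) = tanh(x)   ⇒   f'(x) = 1 - tanh(x)^2
  g(x) = ln(x + 1)   ⇒   g'(x) = 1/(x + 1)
  lim(x→0) f'(x)/g'(x) = lim(x→0) (1 - tanh(x)^2)/(1/(x + 1))
  = 1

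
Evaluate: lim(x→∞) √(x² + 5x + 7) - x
This is an ∞-∞ indeterminate form.

Combine fractions or rationalize to convert ∞-∞ to 0/0 form:
  lim(x→∞) √(x² + 5x + 7) - x = 5/2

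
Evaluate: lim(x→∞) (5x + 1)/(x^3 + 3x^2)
This is an ∞/∞ indeterminate form.

Apply L'Hôpital's rule: differentiate numerator and denominator separately.
  f(x) = 5·x + 1   ⇒   f'(x) = 5
  g(x) = x^3 + 3·x^2   ⇒   g'(x) = 3·x^2 + 6·x
  lim(x→∞) f'(x)/g'(x) = lim(x→∞) (5)/(3·x^2 + 6·x)
  = 0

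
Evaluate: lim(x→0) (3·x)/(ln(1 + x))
This is a 0/0 indeterminate form.

Apply L'Hôpital's rule: differentiate numerator and denominator separately.
  f(x) = 3·x   ⇒   f'(x) = 3
  g(x) = ln(x + 1)   ⇒   g'(x) = 1/(x + 1)
  lim(x→0) f'(x)/g'(x) = lim(x→0) (3)/(1/(x + 1))
  = 3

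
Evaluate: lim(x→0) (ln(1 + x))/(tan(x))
This is a 0/0 indeterminate form.

Apply L'Hôpital's rule: differentiate numerator and denominator separately.
  f(x) = ln(x + 1)   ⇒   f'(x) = 1/(x + 1)
  g(x) = tan(x)   ⇒   g'(x) = tan(x)^2 + 1
  lim(x→0) f'(x)/g'(x) = lim(x→0) (1/(x + 1))/(tan(x)^2 + 1)
  = 1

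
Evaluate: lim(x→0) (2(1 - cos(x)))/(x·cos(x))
This is a 0/0 indeterminate form.

Apply L'Hôpital's rule: differentiate numerator and denominator separately.
  f(x) = 2 - 2·cos(x)   ⇒   f'(x) = 2·sin(x)
  g(x) = x·cos(x)   ⇒   g'(x) = -x·sin(x) + cos(x)
  lim(x→0) f'(x)/g'(x) = lim(x→0) (2·sin(x))/(-x·sin(x) + cos(x))
  = 0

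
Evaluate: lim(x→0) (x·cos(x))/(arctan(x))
This is a 0/0 indeterminate form.

Apply L'Hôpital's rule: differentiate numerator and denominator separately.
  f(x) = x·cos(x)   ⇒   f'(x) = -x·sin(x) + cos(x)
  g(x) = atan(x)   ⇒   g'(x) = 1/(x^2 + 1)
  lim(x→0) f'(x)/g'(x) = lim(x→0) (-x·sin(x) + cos(x))/(1/(x^2 + 1))
  = 1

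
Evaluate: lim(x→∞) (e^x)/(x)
This is an ∞/∞ indeterminate form.

Apply L'Hôpital's rule: differentiate numerator and denominator separately.
  f(x) = e^(x)   ⇒   f'(x) = e^(x)
  g(x) = x   ⇒   g'(x) = 1
  lim(x→∞) f'(x)/g'(x) = lim(x→∞) (e^(x))/(1)
  = ∞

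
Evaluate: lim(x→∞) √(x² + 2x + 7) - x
This is an ∞-∞ indeterminate form.

Combine fractions or rationalize to convert ∞-∞ to 0/0 form:
  lim(x→∞) √(x² + 2x + 7) - x = 1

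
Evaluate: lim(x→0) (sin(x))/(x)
This is a 0/0 indeterminate form.

Apply L'Hôpital's rule: differentiate numerator and denominator separately.
  f(x) = sin(x)   ⇒   f'(x) = cos(x)
  g(x) = x   ⇒   g'(x) = 1
  lim(x→0) f'(x)/g'(x) = lim(x→0) (cos(x))/(1)
  = 1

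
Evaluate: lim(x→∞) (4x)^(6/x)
This is an exponential indeterminate form.

For exponential indeterminate forms, take the natural log:
  Let L = lim(x→∞) (4x)^(6/x)
  Then ln(L) = lim(x→∞) [exponent × ln(base)]
  Evaluate using L'Hôpital or standard limits, then exponentiate.
  L = 1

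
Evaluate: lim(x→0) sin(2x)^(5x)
This is an exponential indeterminate form.

For exponential indeterminate forms, take the natural log:
  Let L = lim(x→0) sin(2x)^(5x)
  Then ln(L) = lim(x→0) [exponent × ln(base)]
  Evaluate using L'Hôpital or standard limits, then exponentiate.
  L = 1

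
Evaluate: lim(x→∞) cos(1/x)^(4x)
This is an exponential indeterminate form.

For exponential indeterminate forms, take the natural log:
  Let L = lim(x→∞) cos(1/x)^(4x)
  Then ln(L) = lim(x→∞) [exponent × ln(base)]
  Evaluate using L'Hôpital or standard limits, then exponentiate.
  L = 1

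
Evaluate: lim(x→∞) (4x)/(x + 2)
This is an ∞/∞ indeterminate form.

Apply L'Hôpital's rule: differentiate numerator and denominator separately.
  f(x) = 4·x   ⇒   f'(x) = 4
  g(x) = x + 2   ⇒   g'(x) = 1
  lim(x→∞) f'(x)/g'(x) = lim(x→∞) (4)/(1)
  = 4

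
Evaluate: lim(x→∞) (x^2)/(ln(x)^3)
This is an ∞/∞ indeterminate form.

Apply L'Hôpital's rule: differentiate numerator and denominator separately.
  f(x) = x^2   ⇒   f'(x) = 2·x
  g(x) = ln(x)^3   ⇒   g'(x) = 3·ln(x)^2/x
  lim(x→∞) f'(x)/g'(x) = lim(x→∞) (2·x)/(3·ln(x)^2/x)
  = ∞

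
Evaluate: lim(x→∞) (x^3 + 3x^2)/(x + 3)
This is an ∞/∞ indeterminate form.

Apply L'Hôpital's rule: differentiate numerator and denominator separately.
  f(x) = x^3 + 3·x^2   ⇒   f'(x) = 3·x^2 + 6·x
  g(x) = x + 3   ⇒   g'(x) = 1
  lim(x→∞) f'(x)/g'(x) = lim(x→∞) (3·x^2 + 6·x)/(1)
  = ∞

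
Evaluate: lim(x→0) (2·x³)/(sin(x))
This is a 0/0 indeterminate form.

Apply L'Hôpital's rule: differentiate numerator and denominator separately.
  f(x) = 2·x^3   ⇒   f'(x) = 6·x^2
  g(x) = sin(x)   ⇒   g'(x) = cos(x)
  lim(x→0) f'(x)/g'(x) = lim(x→0) (6·x^2)/(cos(x))
  = 0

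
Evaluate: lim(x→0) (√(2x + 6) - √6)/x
This is a standard limit.

Factor or rationalize the expression:
  lim(x→0) (√(2x + 6) - √6)/x = sqrt(6)/6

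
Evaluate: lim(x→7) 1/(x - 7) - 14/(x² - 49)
This is an ∞-∞ indeterminate form.

Combine fractions or rationalize to convert ∞-∞ to 0/0 form:
  lim(x→7) 1/(x - 7) - 14/(x² - 49) = 1/14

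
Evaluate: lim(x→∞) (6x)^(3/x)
This is an exponential indeterminate form.

For exponential indeterminate forms, take the natural log:
  Let L = lim(x→∞) (6x)^(3/x)
  Then ln(L) = lim(x→∞) [exponent × ln(base)]
  Evaluate using L'Hôpital or standard limits, then exponentiate.
  L = 1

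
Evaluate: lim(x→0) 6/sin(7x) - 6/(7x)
This is an ∞-∞ indeterminate form.

Combine fractions or rationalize to convert ∞-∞ to 0/0 form:
  lim(x→0) 6/sin(7x) - 6/(7x) = 0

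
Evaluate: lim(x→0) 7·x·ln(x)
This is a 0·∞ indeterminate form.

Rewrite 0·∞ as a quotient (0/0 or ∞/∞ form), then apply L'Hôpital's rule:
  lim(x→0) 7·x·ln(x) = 0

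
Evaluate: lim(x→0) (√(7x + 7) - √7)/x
This is a standard limit.

Factor or rationalize the expression:
  lim(x→0) (√(7x + 7) - √7)/x = sqrt(7)/2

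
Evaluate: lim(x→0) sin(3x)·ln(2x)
This is a 0·∞ indeterminate form.

Rewrite 0·∞ as a quotient (0/0 or ∞/∞ form), then apply L'Hôpital's rule:
  lim(x→0) sin(3x)·ln(2x) = 0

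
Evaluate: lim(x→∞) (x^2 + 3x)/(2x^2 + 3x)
This is an ∞/∞ indeterminate form.

Apply L'Hôpital's rule: differentiate numerator and denominator separately.
  f(x) = x^2 + 3·x   ⇒   f'(x) = 2·x + 3
  g(x) = 2·x^2 + 3·x   ⇒   g'(x) = 4·x + 3
  lim(x→∞) f'(x)/g'(x) = lim(x→∞) (2·x + 3)/(4·x + 3)
  = 1/2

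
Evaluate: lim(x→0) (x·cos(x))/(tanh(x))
This is a 0/0 indeterminate form.

Apply L'Hôpital's rule: differentiate numerator and denominator separately.
  f(x) = x·cos(x)   ⇒   f'(x) = -x·sin(x) + cos(x)
  g(x) = tanh(x)   ⇒   g'(x) = 1 - tanh(x)^2
  lim(x→0) f'(x)/g'(x) = lim(x→0) (-x·sin(x) + cos(x))/(1 - tanh(x)^2)
  = 1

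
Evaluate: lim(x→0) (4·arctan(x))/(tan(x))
This is a 0/0 indeterminate form.

Apply L'Hôpital's rule: differentiate numerator and denominator separately.
  f(x) = 4·atan(x)   ⇒   f'(x) = 4/(x^2 + 1)
  g(x) = tan(x)   ⇒   g'(x) = tan(x)^2 + 1
  lim(x→0) f'(x)/g'(x) = lim(x→0) (4/(x^2 + 1))/(tan(x)^2 + 1)
  = 4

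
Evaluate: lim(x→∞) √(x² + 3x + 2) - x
This is an ∞-∞ indeterminate form.

Combine fractions or rationalize to convert ∞-∞ to 0/0 form:
  lim(x→∞) √(x² + 3x + 2) - x = 3/2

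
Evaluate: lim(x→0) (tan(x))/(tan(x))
This is a 0/0 indeterminate form.

Apply L'Hôpital's rule: differentiate numerator and denominator separately.
  f(x) = tan(x)   ⇒   f'(x) = tan(x)^2 + 1
  g(x) = tan(x)   ⇒   g'(x) = tan(x)^2 + 1
  lim(x→0) f'(x)/g'(x) = lim(x→0) (tan(x)^2 + 1)/(tan(x)^2 + 1)
  = 1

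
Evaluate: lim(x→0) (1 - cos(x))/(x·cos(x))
This is a 0/0 indeterminate form.

Apply L'Hôpital's rule: differentiate numerator and denominator separately.
  f(x) = 1 - cos(x)   ⇒   f'(x) = sin(x)
  g(x) = x·cos(x)   ⇒   g'(x) = -x·sin(x) + cos(x)
  lim(x→0) f'(x)/g'(x) = lim(x→0) (sin(x))/(-x·sin(x) + cos(x))
  = 0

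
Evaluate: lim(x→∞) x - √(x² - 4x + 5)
This is an ∞-∞ indeterminate form.

Combine fractions or rationalize to convert ∞-∞ to 0/0 form:
  lim(x→∞) x - √(x² - 4x + 5) = 2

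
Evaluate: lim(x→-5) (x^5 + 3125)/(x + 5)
This is a standard limit.

Factor or rationalize the expression:
  lim(x→-5) (x^5 + 3125)/(x + 5) = 3125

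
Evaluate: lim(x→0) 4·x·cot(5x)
This is a 0·∞ indeterminate form.

Rewrite 0·∞ as a quotient (0/0 or ∞/∞ form), then apply L'Hôpital's rule:
  lim(x→0) 4·x·cot(5x) = 4/5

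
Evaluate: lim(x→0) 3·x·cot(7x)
This is a 0·∞ indeterminate form.

Rewrite 0·∞ as a quotient (0/0 or ∞/∞ form), then apply L'Hôpital's rule:
  lim(x→0) 3·x·cot(7x) = 3/7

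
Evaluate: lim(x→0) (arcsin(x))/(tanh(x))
This is a 0/0 indeterminate form.

Apply L'Hôpital's rule: differentiate numerator and denominator separately.
  f(x) = asin(x)   ⇒   f'(x) = 1/sqrt(1 - x^2)
  g(x) = tanh(x)   ⇒   g'(x) = 1 - tanh(x)^2
  lim(x→0) f'(x)/g'(x) = lim(x→0) (1/sqrt(1 - x^2))/(1 - tanh(x)^2)
  = 1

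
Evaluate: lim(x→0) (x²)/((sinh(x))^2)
This is a 0/0 indeterminate form.

Apply L'Hôpital's rule: differentiate numerator and denominator separately.
  f(x) = x^2   ⇒   f'(x) = 2·x
  g(x) = sinh(x)^2   ⇒   g'(x) = 2·sinh(x)·cosh(x)
  lim(x→0) f'(x)/g'(x) = lim(x→0) (2·x)/(2·sinh(x)·cosh(x))
  = 1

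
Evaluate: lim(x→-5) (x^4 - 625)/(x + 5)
This is a standard limit.

Factor or rationalize the expression:
  lim(x→-5) (x^4 - 625)/(x + 5) = -500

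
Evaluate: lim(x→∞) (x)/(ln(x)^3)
This is an ∞/∞ indeterminate form.

Apply L'Hôpital's rule: differentiate numerator and denominator separately.
  f(x) = x   ⇒   f'(x) = 1
  g(x) = ln(x)^3   ⇒   g'(x) = 3·ln(x)^2/x
  lim(x→∞) f'(x)/g'(x) = lim(x→∞) (1)/(3·ln(x)^2/x)
  = ∞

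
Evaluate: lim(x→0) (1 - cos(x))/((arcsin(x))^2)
This is a 0/0 indeterminate form.

Apply L'Hôpital's rule: differentiate numerator and denominator separately.
  f(x) = 1 - cos(x)   ⇒   f'(x) = sin(x)
  g(x) = asin(x)^2   ⇒   g'(x) = 2·asin(x)/sqrt(1 - x^2)
  lim(x→0) f'(x)/g'(x) = lim(x→0) (sin(x))/(2·asin(x)/sqrt(1 - x^2))
  = 1/2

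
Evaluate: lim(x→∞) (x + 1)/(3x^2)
This is an ∞/∞ indeterminate form.

Apply L'Hôpital's rule: differentiate numerator and denominator separately.
  f(x) = x + 1   ⇒   f'(x) = 1
  g(x) = 3·x^2   ⇒   g'(x) = 6·x
  lim(x→∞) f'(x)/g'(x) = lim(x→∞) (1)/(6·x)
  = 0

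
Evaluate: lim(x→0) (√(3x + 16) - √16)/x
This is a standard limit.

Factor or rationalize the expression:
  lim(x→0) (√(3x + 16) - √16)/x = 3/8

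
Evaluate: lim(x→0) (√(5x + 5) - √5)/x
This is a standard limit.

Factor or rationalize the expression:
  lim(x→0) (√(5x + 5) - √5)/x = sqrt(5)/2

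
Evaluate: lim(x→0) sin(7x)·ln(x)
This is a 0·∞ indeterminate form.

Rewrite 0·∞ as a quotient (0/0 or ∞/∞ form), then apply L'Hôpital's rule:
  lim(x→0) sin(7x)·ln(x) = 0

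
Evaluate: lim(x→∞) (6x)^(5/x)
This is an exponential indeterminate form.

For exponential indeterminate forms, take the natural log:
  Let L = lim(x→∞) (6x)^(5/x)
  Then ln(L) = lim(x→∞) [exponent × ln(base)]
  Evaluate using L'Hôpital or standard limits, then exponentiate.
  L = 1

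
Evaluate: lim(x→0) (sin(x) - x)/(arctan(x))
This is a 0/0 indeterminate form.

Apply L'Hôpital's rule: differentiate numerator and denominator separately.
  f(x) = -x + sin(x)   ⇒   f'(x) = cos(x) - 1
  g(x) = atan(x)   ⇒   g'(x) = 1/(x^2 + 1)
  lim(x→0) f'(x)/g'(x) = lim(x→0) (cos(x) - 1)/(1/(x^2 + 1))
  = 0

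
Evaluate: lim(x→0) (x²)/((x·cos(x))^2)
This is a 0/0 indeterminate form.

Apply L'Hôpital's rule: differentiate numerator and denominator separately.
  f(x) = x^2   ⇒   f'(x) = 2·x
  g(x) = x^2·cos(x)^2   ⇒   g'(x) = -2·x^2·sin(x)·cos(x) + 2·x·cos(x)^2
  lim(x→0) f'(x)/g'(x) = lim(x→0) (2·x)/(-2·x^2·sin(x)·cos(x) + 2·x·cos(x)^2)
  = 1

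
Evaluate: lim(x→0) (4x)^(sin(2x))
This is an exponential indeterminate form.

For exponential indeterminate forms, take the natural log:
  Let L = lim(x→0) (4x)^(sin(2x))
  Then ln(L) = lim(x→0) [exponent × ln(base)]
  Evaluate using L'Hôpital or standard limits, then exponentiate.
  L = 1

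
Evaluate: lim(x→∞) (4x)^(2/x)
This is an exponential indeterminate form.

For exponential indeterminate forms, take the natural log:
  Let L = lim(x→∞) (4x)^(2/x)
  Then ln(L) = lim(x→∞) [exponent × ln(base)]
  Evaluate using L'Hôpital or standard limits, then exponentiate.
  L = 1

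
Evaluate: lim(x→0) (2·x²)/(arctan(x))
This is a 0/0 indeterminate form.

Apply L'Hôpital's rule: differentiate numerator and denominator separately.
  f(x) = 2·x^2   ⇒   f'(x) = 4·x
  g(x) = atan(x)   ⇒   g'(x) = 1/(x^2 + 1)
  lim(x→0) f'(x)/g'(x) = lim(x→0) (4·x)/(1/(x^2 + 1))
  = 0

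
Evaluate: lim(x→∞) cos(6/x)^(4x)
This is an exponential indeterminate form.

For exponential indeterminate forms, take the natural log:
  Let L = lim(x→∞) cos(6/x)^(4x)
  Then ln(L) = lim(x→∞) [exponent × ln(base)]
  Evaluate using L'Hôpital or standard limits, then exponentiate.
  L = 1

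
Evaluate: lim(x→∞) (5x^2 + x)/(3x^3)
This is an ∞/∞ indeterminate form.

Apply L'Hôpital's rule: differentiate numerator and denominator separately.
  f(x) = 5·x^2 + x   ⇒   f'(x) = 10·x + 1
  g(x) = 3·x^3   ⇒   g'(x) = 9·x^2
  lim(x→∞) f'(x)/g'(x) = lim(x→∞) (10·x + 1)/(9·x^2)
  = 0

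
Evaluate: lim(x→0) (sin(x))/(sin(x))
This is a 0/0 indeterminate form.

Apply L'Hôpital's rule: differentiate numerator and denominator separately.
  f(x) = sin(x)   ⇒   f'(x) = cos(x)
  g(x) = sin(x)   ⇒   g'(x) = cos(x)
  lim(x→0) f'(x)/g'(x) = lim(x→0) (cos(x))/(cos(x))
  = 1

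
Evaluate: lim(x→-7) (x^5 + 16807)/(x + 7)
This is a standard limit.

Factor or rationalize the expression:
  lim(x→-7) (x^5 + 16807)/(x + 7) = 12005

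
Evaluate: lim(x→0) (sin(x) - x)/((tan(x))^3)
This is a 0/0 indeterminate form.

Apply L'Hôpital's rule: differentiate numerator and denominator separately.
  f(x) = -x + sin(x)   ⇒   f'(x) = cos(x) - 1
  g(x) = tan(x)^3   ⇒   g'(x) = (3·tan(x)^2 + 3)·tan(x)^2
  lim(x→0) f'(x)/g'(x) = lim(x→0) (cos(x) - 1)/((3·tan(x)^2 + 3)·tan(x)^2)
  = -1/6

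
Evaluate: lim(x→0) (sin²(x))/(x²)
This is a 0/0 indeterminate form.

Apply L'Hôpital's rule: differentiate numerator and denominator separately.
  f(x) = sin(x)^2   ⇒   f'(x) = 2·sin(x)·cos(x)
  g(x) = x^2   ⇒   g'(x) = 2·x
  lim(x→0) f'(x)/g'(x) = lim(x→0) (2·sin(x)·cos(x))/(2·x)
  = 1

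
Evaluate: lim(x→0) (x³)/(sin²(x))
This is a 0/0 indeterminate form.

Apply L'Hôpital's rule: differentiate numerator and denominator separately.
  f(x) = x^3   ⇒   f'(x) = 3·x^2
  g(x) = sin(x)^2   ⇒   g'(x) = 2·sin(x)·cos(x)
  lim(x→0) f'(x)/g'(x) = lim(x→0) (3·x^2)/(2·sin(x)·cos(x))
  = 0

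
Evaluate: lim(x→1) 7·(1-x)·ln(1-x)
This is a 0·∞ indeterminate form.

Rewrite 0·∞ as a quotient (0/0 or ∞/∞ form), then apply L'Hôpital's rule:
  lim(x→1) 7·(1-x)·ln(1-x) = 0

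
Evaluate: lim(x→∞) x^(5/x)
This is an exponential indeterminate form.

For exponential indeterminate forms, take the natural log:
  Let L = lim(x→∞) x^(5/x)
  Then ln(L) = lim(x→∞) [exponent × ln(base)]
  Evaluate using L'Hôpital or standard limits, then exponentiate.
  L = 1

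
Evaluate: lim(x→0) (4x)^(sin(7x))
This is an exponential indeterminate form.

For exponential indeterminate forms, take the natural log:
  Let L = lim(x→0) (4x)^(sin(7x))
  Then ln(L) = lim(x→0) [exponent × ln(base)]
  Evaluate using L'Hôpital or standard limits, then exponentiate.
  L = 1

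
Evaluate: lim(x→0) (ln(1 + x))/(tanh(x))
This is a 0/0 indeterminate form.

Apply L'Hôpital's rule: differentiate numerator and denominator separately.
  f(x) = ln(x + 1)   ⇒   f'(x) = 1/(x + 1)
  g(x) = tanh(x)   ⇒   g'(x) = 1 - tanh(x)^2
  lim(x→0) f'(x)/g'(x) = lim(x→0) (1/(x + 1))/(1 - tanh(x)^2)
  = 1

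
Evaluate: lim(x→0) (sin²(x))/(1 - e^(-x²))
This is a 0/0 indeterminate form.

Apply L'Hôpital's rule: differentiate numerator and denominator separately.
  f(x) = sin(x)^2   ⇒   f'(x) = 2·sin(x)·cos(x)
  g(x) = 1 - e^(-x^2)   ⇒   g'(x) = 2·x·e^(-x^2)
  lim(x→0) f'(x)/g'(x) = lim(x→0) (2·sin(x)·cos(x))/(2·x·e^(-x^2))
  = 1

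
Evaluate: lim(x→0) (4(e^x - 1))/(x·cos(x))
This is a 0/0 indeterminate form.

Apply L'Hôpital's rule: differentiate numerator and denominator separately.
  f(x) = 4·e^(x) - 4   ⇒   f'(x) = 4·e^(x)
  g(x) = x·cos(x)   ⇒   g'(x) = -x·sin(x) + cos(x)
  lim(x→0) f'(x)/g'(x) = lim(x→0) (4·e^(x))/(-x·sin(x) + cos(x))
  = 4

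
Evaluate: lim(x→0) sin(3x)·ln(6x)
This is a 0·∞ indeterminate form.

Rewrite 0·∞ as a quotient (0/0 or ∞/∞ form), then apply L'Hôpital's rule:
  lim(x→0) sin(3x)·ln(6x) = 0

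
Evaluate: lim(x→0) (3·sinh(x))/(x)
This is a 0/0 indeterminate form.

Apply L'Hôpital's rule: differentiate numerator and denominator separately.
  f(x) = 3·sinh(x)   ⇒   f'(x) = 3·cosh(x)
  g(x) = x   ⇒   g'(x) = 1
  lim(x→0) f'(x)/g'(x) = lim(x→0) (3·cosh(x))/(1)
  = 3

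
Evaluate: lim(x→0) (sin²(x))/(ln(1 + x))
This is a 0/0 indeterminate form.

Apply L'Hôpital's rule: differentiate numerator and denominator separately.
  f(x) = sin(x)^2   ⇒   f'(x) = 2·sin(x)·cos(x)
  g(x) = ln(x + 1)   ⇒   g'(x) = 1/(x + 1)
  lim(x→0) f'(x)/g'(x) = lim(x→0) (2·sin(x)·cos(x))/(1/(x + 1))
  = 0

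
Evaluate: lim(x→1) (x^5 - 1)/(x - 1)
This is a standard limit.

Factor or rationalize the expression:
  lim(x→1) (x^5 - 1)/(x - 1) = 5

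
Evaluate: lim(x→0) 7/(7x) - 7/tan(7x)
This is an ∞-∞ indeterminate form.

Combine fractions or rationalize to convert ∞-∞ to 0/0 form:
  lim(x→0) 7/(7x) - 7/tan(7x) = 0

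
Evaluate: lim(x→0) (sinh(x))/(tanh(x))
This is a 0/0 indeterminate form.

Apply L'Hôpital's rule: differentiate numerator and denominator separately.
  f(x) = sinh(x)   ⇒   f'(x) = cosh(x)
  g(x) = tanh(x)   ⇒   g'(x) = 1 - tanh(x)^2
  lim(x→0) f'(x)/g'(x) = lim(x→0) (cosh(x))/(1 - tanh(x)^2)
  = 1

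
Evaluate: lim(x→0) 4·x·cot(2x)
This is a 0·∞ indeterminate form.

Rewrite 0·∞ as a quotient (0/0 or ∞/∞ form), then apply L'Hôpital's rule:
  lim(x→0) 4·x·cot(2x) = 2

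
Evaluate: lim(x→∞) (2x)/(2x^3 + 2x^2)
This is an ∞/∞ indeterminate form.

Apply L'Hôpital's rule: differentiate numerator and denominator separately.
  f(x) = 2·x   ⇒   f'(x) = 2
  g(x) = 2·x^3 + 2·x^2   ⇒   g'(x) = 6·x^2 + 4·x
  lim(x→∞) f'(x)/g'(x) = lim(x→∞) (2)/(6·x^2 + 4·x)
  = 0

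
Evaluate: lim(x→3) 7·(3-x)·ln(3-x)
This is a 0·∞ indeterminate form.

Rewrite 0·∞ as a quotient (0/0 or ∞/∞ form), then apply L'Hôpital's rule:
  lim(x→3) 7·(3-x)·ln(3-x) = 0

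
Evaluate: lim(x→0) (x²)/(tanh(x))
This is a 0/0 indeterminate form.

Apply L'Hôpital's rule: differentiate numerator and denominator separately.
  f(x) = x^2   ⇒   f'(x) = 2·x
  g(x) = tanh(x)   ⇒   g'(x) = 1 - tanh(x)^2
  lim(x→0) f'(x)/g'(x) = lim(x→0) (2·x)/(1 - tanh(x)^2)
  = 0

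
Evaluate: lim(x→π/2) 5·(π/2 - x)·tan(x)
This is a 0·∞ indeterminate form.

Rewrite 0·∞ as a quotient (0/0 or ∞/∞ form), then apply L'Hôpital's rule:
  lim(x→π/2) 5·(π/2 - x)·tan(x) = 5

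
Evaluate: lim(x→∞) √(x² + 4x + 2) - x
This is an ∞-∞ indeterminate form.

Combine fractions or rationalize to convert ∞-∞ to 0/0 form:
  lim(x→∞) √(x² + 4x + 2) - x = 2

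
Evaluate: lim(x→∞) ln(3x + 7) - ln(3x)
This is an ∞-∞ indeterminate form.

Combine fractions or rationalize to convert ∞-∞ to 0/0 form:
  lim(x→∞) ln(3x + 7) - ln(3x) = 0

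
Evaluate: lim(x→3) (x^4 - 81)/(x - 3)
This is a standard limit.

Factor or rationalize the expression:
  lim(x→3) (x^4 - 81)/(x - 3) = 108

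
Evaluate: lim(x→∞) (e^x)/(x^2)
This is an ∞/∞ indeterminate form.

Apply L'Hôpital's rule: differentiate numerator and denominator separately.
  f(x) = e^(x)   ⇒   f'(x) = e^(x)
  g(x) = x^2   ⇒   g'(x) = 2·x
  lim(x→∞) f'(x)/g'(x) = lim(x→∞) (e^(x))/(2·x)
  = ∞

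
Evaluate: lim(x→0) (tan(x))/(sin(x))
This is a 0/0 indeterminate form.

Apply L'Hôpital's rule: differentiate numerator and denominator separately.
  f(x) = tan(x)   ⇒   f'(x) = tan(x)^2 + 1
  g(x) = sin(x)   ⇒   g'(x) = cos(x)
  lim(x→0) f'(x)/g'(x) = lim(x→0) (tan(x)^2 + 1)/(cos(x))
  = 1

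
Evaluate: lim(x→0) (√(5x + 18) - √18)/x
This is a standard limit.

Factor or rationalize the expression:
  lim(x→0) (√(5x + 18) - √18)/x = 5·sqrt(2)/12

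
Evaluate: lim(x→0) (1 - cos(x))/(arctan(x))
This is a 0/0 indeterminate form.

Apply L'Hôpital's rule: differentiate numerator and denominator separately.
  f(x) = 1 - cos(x)   ⇒   f'(x) = sin(x)
  g(x) = atan(x)   ⇒   g'(x) = 1/(x^2 + 1)
  lim(x→0) f'(x)/g'(x) = lim(x→0) (sin(x))/(1/(x^2 + 1))
  = 0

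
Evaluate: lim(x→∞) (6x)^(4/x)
This is an exponential indeterminate form.

For exponential indeterminate forms, take the natural log:
  Let L = lim(x→∞) (6x)^(4/x)
  Then ln(L) = lim(x→∞) [exponent × ln(base)]
  Evaluate using L'Hôpital or standard limits, then exponentiate.
  L = 1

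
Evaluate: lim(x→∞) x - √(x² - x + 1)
This is an ∞-∞ indeterminate form.

Combine fractions or rationalize to convert ∞-∞ to 0/0 form:
  lim(x→∞) x - √(x² - x + 1) = 1/2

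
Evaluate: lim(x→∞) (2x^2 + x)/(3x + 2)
This is an ∞/∞ indeterminate form.

Apply L'Hôpital's rule: differentiate numerator and denominator separately.
  f(x) = 2·x^2 + x   ⇒   f'(x) = 4·x + 1
  g(x) = 3·x + 2   ⇒   g'(x) = 3
  lim(x→∞) f'(x)/g'(x) = lim(x→∞) (4·x + 1)/(3)
  = ∞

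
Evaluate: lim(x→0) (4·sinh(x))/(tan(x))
This is a 0/0 indeterminate form.

Apply L'Hôpital's rule: differentiate numerator and denominator separately.
  f(x) = 4·sinh(x)   ⇒   f'(x) = 4·cosh(x)
  g(x) = tan(x)   ⇒   g'(x) = tan(x)^2 + 1
  lim(x→0) f'(x)/g'(x) = lim(x→0) (4·cosh(x))/(tan(x)^2 + 1)
  = 4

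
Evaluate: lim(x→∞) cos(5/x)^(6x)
This is an exponential indeterminate form.

For exponential indeterminate forms, take the natural log:
  Let L = lim(x→∞) cos(5/x)^(6x)
  Then ln(L) = lim(x→∞) [exponent × ln(base)]
  Evaluate using L'Hôpital or standard limits, then exponentiate.
  L = 1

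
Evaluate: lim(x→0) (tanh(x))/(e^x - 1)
This is a 0/0 indeterminate form.

Apply L'Hôpital's rule: differentiate numerator and denominator separately.
  f(x) = tanh(x)   ⇒   f'(x) = 1 - tanh(x)^2
  g(x) = e^(x) - 1   ⇒   g'(x) = e^(x)
  lim(x→0) f'(x)/g'(x) = lim(x→0) (1 - tanh(x)^2)/(e^(x))
  = 1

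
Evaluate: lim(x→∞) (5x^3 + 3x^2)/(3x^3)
This is an ∞/∞ indeterminate form.

Apply L'Hôpital's rule: differentiate numerator and denominator separately.
  f(x) = 5·x^3 + 3·x^2   ⇒   f'(x) = 15·x^2 + 6·x
  g(x) = 3·x^3   ⇒   g'(x) = 9·x^2
  lim(x→∞) f'(x)/g'(x) = lim(x→∞) (15·x^2 + 6·x)/(9·x^2)
  = 5/3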